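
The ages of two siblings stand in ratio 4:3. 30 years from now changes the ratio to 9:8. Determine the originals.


Let A = 4k, B = 3k.
(4k + 30) / (3k + 30) = 9/8
Cross-multiply: 8(4k + 30) = 9(3k + 30)
32k + 240 = 27k + 270
32k - 27k = 270 - 240
5k = 30
k = 30/5 = 6
A = 4×6 = 24, B = 3×6 = 18
= A = 24, B = 18

A = 24, B = 18


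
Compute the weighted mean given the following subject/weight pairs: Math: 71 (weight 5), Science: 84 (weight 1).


Numerator = 71×5 + 84×1
= 355 + 84
= 439
Total weight = 6
Weighted avg = 439/6
= 73.17

73.17


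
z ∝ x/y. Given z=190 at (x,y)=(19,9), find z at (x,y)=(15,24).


z = k·x/y
Solve for k using the known point: k = z·y/x = 190×9/19 = 1710/19 = 90.0000
Now evaluate at x=15, y=24:
z = k × 15 / 24 = (1710 × 15) / (19 × 24) = 25650/456
= 56.2500

56.2500


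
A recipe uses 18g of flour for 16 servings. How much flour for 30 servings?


Direct proportion: y/x = constant
k = 18/16 = 1.1250
y₂ = k × 30 = 18 × 30 / 16 = 540/16
= 33.75

33.75


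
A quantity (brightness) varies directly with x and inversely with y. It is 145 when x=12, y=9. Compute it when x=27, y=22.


z = k·x/y
Solve for k using the known point: k = z·y/x = 145×9/12 = 1305/12 = 108.7500
Now evaluate at x=27, y=22:
z = k × 27 / 22 = (1305 × 27) / (12 × 22) = 35235/264
≈ 133.4659

133.4659


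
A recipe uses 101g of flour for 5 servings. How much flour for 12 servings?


Direct proportion: y/x = constant
k = 101/5 = 20.2000
y₂ = k × 12 = 101 × 12 / 5 = 1212/5
= 242.40

242.40


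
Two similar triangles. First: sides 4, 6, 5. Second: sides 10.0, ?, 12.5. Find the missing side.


Scale factor = 10.0/4 = 2.5
Missing side = 6 × 2.5
= 15.0

15.0


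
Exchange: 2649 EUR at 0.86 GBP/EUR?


Amount × rate = 2649 × 0.86
= 2278.14 GBP

2278.14 GBP


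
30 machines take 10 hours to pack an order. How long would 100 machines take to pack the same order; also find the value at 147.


Inverse proportion: x × y = constant
k = 30 × 10 = 300
At x=100: k/100 = 3.00
At x=147: k/147 = 2.04
= 3.00 and 2.04

3.00 and 2.04


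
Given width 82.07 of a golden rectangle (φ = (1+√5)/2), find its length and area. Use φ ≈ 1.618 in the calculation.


φ = (1 + √5) / 2 ≈ 1.618
Length = width × φ = 82.07 × 1.618 = 132.78926
≈ 132.79
Area = width × length = 82.07 × 132.78926 = 10898.0145682 ≈ 10898.01
= Length: 132.79, Area: 10898.01

Length: 132.79, Area: 10898.01


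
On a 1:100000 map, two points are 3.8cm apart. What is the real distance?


Real distance = map distance × scale
= 3.8cm × 100000
= 380000 cm = 3800.0 m
= 3.800 km

3.800 km


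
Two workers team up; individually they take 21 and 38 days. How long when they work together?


Rate of A = 1/21 per day
Rate of B = 1/38 per day
Combined rate = 1/21 + 1/38 = 59/798 ≈ 0.0739 per day
Days = 1 / combined rate = 798/59
≈ 13.53 days

13.53 days


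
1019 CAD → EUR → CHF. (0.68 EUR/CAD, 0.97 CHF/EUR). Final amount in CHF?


Step 1: 1019 CAD × 0.68 = 692.92 EUR
Step 2: 692.92 EUR × 0.97 = 672.13 CHF
Implied rate CAD→CHF = 0.68 × 0.97 = 0.6596
= 672.13 CHF

672.13 CHF


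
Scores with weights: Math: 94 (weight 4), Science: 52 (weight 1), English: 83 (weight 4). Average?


Numerator = 94×4 + 52×1 + 83×4
= 376 + 52 + 332
= 760
Total weight = 9
Weighted avg = 760/9
= 84.44

84.44


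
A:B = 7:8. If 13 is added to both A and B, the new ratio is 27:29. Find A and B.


Let A = 7k, B = 8k.
(7k + 13) / (8k + 13) = 27/29
Cross-multiply: 29(7k + 13) = 27(8k + 13)
203k + 377 = 216k + 351
203k - 216k = 351 - 377
-13k = -26
k = -26/-13 = 2
A = 7×2 = 14, B = 8×2 = 16
= A = 14, B = 16

A = 14, B = 16


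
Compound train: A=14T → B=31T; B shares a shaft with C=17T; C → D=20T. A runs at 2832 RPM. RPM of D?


Stage 1: RPM_B = RPM_A × t_A/t_B = 2832 × 14/31 = 39648/31 ≈ 1278.97
B and C share a shaft → RPM_C = RPM_B
Stage 2: RPM_D = RPM_C × t_C/t_D = RPM_A × (t_A×t_C)/(t_B×t_D)
Overall ratio = (14×17)/(31×20) = 238/620
RPM_D = 2832 × 238/620 = 674016/620
≈ 1087.12 RPM

1087.12 RPM


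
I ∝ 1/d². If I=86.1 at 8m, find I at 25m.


I₁d₁² = I₂d₂²
I₂ = I₁ × (d₁/d₂)²
= 86.1 × (8/25)²
= 86.1 × 64/625
= 5510.4/625
≈ 8.8166

8.8166


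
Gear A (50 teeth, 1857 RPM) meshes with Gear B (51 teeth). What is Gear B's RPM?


Gear ratio = 50:51 = 50:51
RPM_B = RPM_A × (teeth_A / teeth_B)
= 1857 × (50/51)
= 1820.6 RPM

1820.6 RPM


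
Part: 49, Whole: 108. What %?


Percentage = (part / whole) × 100
= (49 / 108) × 100
≈ 45.37%

45.37%


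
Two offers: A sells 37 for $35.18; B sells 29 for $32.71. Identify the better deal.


Deal A: $35.18/37 = $0.9508/unit
Deal B: $32.71/29 = $1.1279/unit
A is cheaper per unit
= Deal A

Deal A


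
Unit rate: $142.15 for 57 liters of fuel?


Unit rate = total / quantity
= 142.15 / 57
= $2.49 per unit

$2.49 per unit


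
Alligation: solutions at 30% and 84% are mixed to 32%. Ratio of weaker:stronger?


Let x parts of 30% mix with y parts of 84%.
30x + 84y = 32(x + y)
30x + 84y = 32x + 32y
x(30 - 32) = y(32 - 84)
x/y = (84 - 32)/(32 - 30) = 52/2
Simplify: 26:1
= 26:1

26:1


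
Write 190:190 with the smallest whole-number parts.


GCD(190, 190) = 190
190/190 : 190/190
= 1:1

1:1


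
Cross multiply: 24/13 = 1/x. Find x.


Cross multiply: 24 × x = 13 × 1
24x = 13
x = 13 / 24
= 0.54

0.54


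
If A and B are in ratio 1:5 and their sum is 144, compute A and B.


Let A = 1k, B = 5k.
1k + 5k = 144
6k = 144 → k = 144/6 = 24
A = 1×24 = 24, B = 5×24 = 120
= A = 24, B = 120

A = 24, B = 120


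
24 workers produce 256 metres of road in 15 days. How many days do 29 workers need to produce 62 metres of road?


Days ∝ work / workers, so d₂ = d₁ × (m₁/m₂) × (w₂/w₁)
Workers factor (inverse): 24/29 ≈ 0.8276
Work factor (direct): 62/256 ≈ 0.2422
d₂ = 15 × 24/29 × 62/256 = (15 × 24 × 62) / (29 × 256) = 22320/7424
≈ 3.01 days

3.01 days


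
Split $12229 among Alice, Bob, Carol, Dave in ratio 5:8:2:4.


Total parts = 5 + 8 + 2 + 4 = 19
Alice: 12229 × 5/19 = 3218.16
Bob: 12229 × 8/19 = 5149.05
Carol: 12229 × 2/19 = 1287.26
Dave: 12229 × 4/19 = 2574.53
= Alice: $3218.16, Bob: $5149.05, Carol: $1287.26, Dave: $2574.53

Alice: $3218.16, Bob: $5149.05, Carol: $1287.26, Dave: $2574.53


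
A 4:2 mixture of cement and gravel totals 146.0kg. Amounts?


Total parts = 4 + 2 = 6
cement: 146.0 × 4/6 = 97.3kg
gravel: 146.0 × 2/6 = 48.7kg
= 97.3kg and 48.7kg

97.3kg and 48.7kg


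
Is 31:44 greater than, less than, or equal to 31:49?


31/44 = 0.7045
31/49 = 0.6327
0.7045 > 0.6327, so 31:44 is greater
= greater than

greater than


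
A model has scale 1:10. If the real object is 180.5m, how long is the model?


Model size = real / scale
= 180.5 / 10
= 18.0500 m

18.0500 m


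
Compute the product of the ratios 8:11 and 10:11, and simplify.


Compound ratio = (8×10) : (11×11)
= 80:121
GCD = 1
= 80:121

80:121


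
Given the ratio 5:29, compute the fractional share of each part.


Total parts = 5 + 29 = 34
First part: 5/34 = 5/34
Second part: 29/34 = 29/34
= 5/34 and 29/34

5/34 and 29/34


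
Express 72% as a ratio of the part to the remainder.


72% means 72 parts out of 100; remainder = 28
Part : remainder = 72:28
GCD = 4
= 18:7

18:7


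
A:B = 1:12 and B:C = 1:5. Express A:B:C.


Match B: multiply A:B by 1 → 1:12
Multiply B:C by 12 → 12:60
Combined: 1:12:60
GCD = 1
= 1:12:60

1:12:60


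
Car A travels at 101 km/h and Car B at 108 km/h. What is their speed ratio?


Ratio = 101:108
GCD = 1
Simplified = 101:108
Time ratio (same distance) = 108:101
Speed ratio = 101:108

101:108


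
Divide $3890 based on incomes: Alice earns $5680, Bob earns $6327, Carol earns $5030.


Total income = 5680 + 6327 + 5030 = $17037
Alice: $3890 × 5680/17037 = $1296.89
Bob: $3890 × 6327/17037 = $1444.62
Carol: $3890 × 5030/17037 = $1148.48
= Alice: $1296.89, Bob: $1444.62, Carol: $1148.48

Alice: $1296.89, Bob: $1444.62, Carol: $1148.48


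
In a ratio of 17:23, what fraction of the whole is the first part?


Total parts = 17 + 23 = 40
First part: 17/40 = 17/40
= 17/40

17/40


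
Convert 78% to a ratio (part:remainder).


78% means 78 parts out of 100; remainder = 22
Part : remainder = 78:22
GCD = 2
= 39:11

39:11


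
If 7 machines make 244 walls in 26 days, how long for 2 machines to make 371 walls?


Days ∝ work / workers, so d₂ = d₁ × (m₁/m₂) × (w₂/w₁)
Workers factor (inverse): 7/2 = 3.5000
Work factor (direct): 371/244 ≈ 1.5205
d₂ = 26 × 7/2 × 371/244 = (26 × 7 × 371) / (2 × 244) = 67522/488
≈ 138.36 days

138.36 days


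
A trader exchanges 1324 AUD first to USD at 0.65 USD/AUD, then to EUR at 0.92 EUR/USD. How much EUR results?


Step 1: 1324 AUD × 0.65 = 860.60 USD
Step 2: 860.60 USD × 0.92 = 791.75 EUR
Implied rate AUD→EUR = 0.65 × 0.92 = 0.5980
= 791.75 EUR

791.75 EUR


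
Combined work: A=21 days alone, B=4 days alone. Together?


Rate of A = 1/21 per day
Rate of B = 1/4 per day
Combined rate = 1/21 + 1/4 = 25/84 ≈ 0.2976 per day
Days = 1 / combined rate = 84/25
= 3.36 days

3.36 days


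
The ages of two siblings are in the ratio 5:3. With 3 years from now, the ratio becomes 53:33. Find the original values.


Let A = 5k, B = 3k.
(5k + 3) / (3k + 3) = 53/33
Cross-multiply: 33(5k + 3) = 53(3k + 3)
165k + 99 = 159k + 159
165k - 159k = 159 - 99
6k = 60
k = 60/6 = 10
A = 5×10 = 50, B = 3×10 = 30
= A = 50, B = 30

A = 50, B = 30


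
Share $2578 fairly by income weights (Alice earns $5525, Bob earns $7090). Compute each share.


Total income = 5525 + 7090 = $12615
Alice: $2578 × 5525/12615 = $1129.09
Bob: $2578 × 7090/12615 = $1448.91
= Alice: $1129.09, Bob: $1448.91

Alice: $1129.09, Bob: $1448.91


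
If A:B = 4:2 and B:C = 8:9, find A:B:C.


Match B: multiply A:B by 8 → 32:16
Multiply B:C by 2 → 16:18
Combined: 32:16:18
GCD = 2
= 16:8:9

16:8:9


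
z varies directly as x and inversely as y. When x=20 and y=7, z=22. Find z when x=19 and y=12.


z = k·x/y
Solve for k using the known point: k = z·y/x = 22×7/20 = 154/20 = 7.7000
Now evaluate at x=19, y=12:
z = k × 19 / 12 = (154 × 19) / (20 × 12) = 2926/240
≈ 12.1917

12.1917


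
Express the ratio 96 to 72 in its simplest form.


GCD(96, 72) = 24
96/24 : 72/24
= 4:3

4:3


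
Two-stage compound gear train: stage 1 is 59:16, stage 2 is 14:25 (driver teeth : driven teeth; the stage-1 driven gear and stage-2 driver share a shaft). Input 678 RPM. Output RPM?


Stage 1: RPM_B = RPM_A × t_A/t_B = 678 × 59/16 = 40002/16 ≈ 2500.13
B and C share a shaft → RPM_C = RPM_B
Stage 2: RPM_D = RPM_C × t_C/t_D = RPM_A × (t_A×t_C)/(t_B×t_D)
Overall ratio = (59×14)/(16×25) = 826/400
RPM_D = 678 × 826/400 = 560028/400
= 1400.07 RPM

1400.07 RPM


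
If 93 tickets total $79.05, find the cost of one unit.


Unit rate = total / quantity
= 79.05 / 93
= $0.85 per unit

$0.85 per unit


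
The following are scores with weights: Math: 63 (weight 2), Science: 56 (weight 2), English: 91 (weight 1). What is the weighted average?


Numerator = 63×2 + 56×2 + 91×1
= 126 + 112 + 91
= 329
Total weight = 5
Weighted avg = 329/5
= 65.80

65.80


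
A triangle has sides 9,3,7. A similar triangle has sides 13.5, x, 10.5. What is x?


Scale factor = 13.5/9 = 1.5
Missing side = 3 × 1.5
= 4.5

4.5


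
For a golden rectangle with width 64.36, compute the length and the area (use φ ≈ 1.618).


φ = (1 + √5) / 2 ≈ 1.618
Length = width × φ = 64.36 × 1.618 = 104.13448
≈ 104.13
Area = width × length = 64.36 × 104.13448 = 6702.0951328 ≈ 6702.10
= Length: 104.13, Area: 6702.10

Length: 104.13, Area: 6702.10


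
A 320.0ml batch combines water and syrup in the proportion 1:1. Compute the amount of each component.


Total parts = 1 + 1 = 2
water: 320.0 × 1/2 = 160.0ml
syrup: 320.0 × 1/2 = 160.0ml
= 160.0ml and 160.0ml

160.0ml and 160.0ml


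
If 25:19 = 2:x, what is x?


Cross multiply: 25 × x = 19 × 2
25x = 38
x = 38 / 25
= 1.52

1.52


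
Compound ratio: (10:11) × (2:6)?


Compound ratio = (10×2) : (11×6)
= 20:66
GCD = 2
= 10:33

10:33


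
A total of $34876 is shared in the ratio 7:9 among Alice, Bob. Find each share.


Total parts = 7 + 9 = 16
Alice: 34876 × 7/16 = 15258.25
Bob: 34876 × 9/16 = 19617.75
= Alice: $15258.25, Bob: $19617.75

Alice: $15258.25, Bob: $19617.75


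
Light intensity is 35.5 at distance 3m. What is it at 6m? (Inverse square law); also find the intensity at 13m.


I₁d₁² = I₂d₂²
I at 6m = 35.5 × (3/6)² = 35.5 × 9/36 = 319.5/36 = 8.8750
I at 13m = 35.5 × (3/13)² = 35.5 × 9/169 = 319.5/169 ≈ 1.8905
= 8.8750 and 1.8905

8.8750 and 1.8905


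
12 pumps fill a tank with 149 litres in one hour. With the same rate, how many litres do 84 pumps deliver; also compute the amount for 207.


Direct proportion: y/x = constant
k = 149/12 ≈ 12.4167
y at x=84: k × 84 = 149 × 84 / 12 = 12516/12 = 1043.00
y at x=207: k × 207 = 149 × 207 / 12 = 30843/12 = 2570.25
= 1043.00 and 2570.25

1043.00 and 2570.25


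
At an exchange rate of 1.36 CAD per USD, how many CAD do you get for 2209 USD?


Amount × rate = 2209 × 1.36
= 3004.24 CAD

3004.24 CAD


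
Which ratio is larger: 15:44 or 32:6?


15/44 = 0.3409
32/6 = 5.3333
0.3409 < 5.3333, so 15:44 is less
= 32:6

32:6


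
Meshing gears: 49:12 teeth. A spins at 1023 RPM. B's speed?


Gear ratio = 49:12 = 49:12
RPM_B = RPM_A × (teeth_A / teeth_B)
= 1023 × (49/12)
= 4177.3 RPM

4177.3 RPM


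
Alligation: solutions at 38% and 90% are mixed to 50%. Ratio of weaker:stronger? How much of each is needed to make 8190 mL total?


Let x parts of 38% mix with y parts of 90%.
38x + 90y = 50(x + y)
38x + 90y = 50x + 50y
x(38 - 50) = y(50 - 90)
x/y = (90 - 50)/(50 - 38) = 40/12
Simplify: 10:3
Total parts = 13; one part = 8190/13 = 630.00 mL
38% solution: 10×630.00 = 6300.00 mL
90% solution: 3×630.00 = 1890.00 mL
= ratio 10:3; 6300.00 mL and 1890.00 mL

ratio 10:3; 6300.00 mL and 1890.00 mL


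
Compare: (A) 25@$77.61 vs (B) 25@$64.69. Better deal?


Deal A: $77.61/25 = $3.1044/unit
Deal B: $64.69/25 = $2.5876/unit
B is cheaper per unit
= Deal B

Deal B


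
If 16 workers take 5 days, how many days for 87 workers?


Inverse proportion: x × y = constant
k = 16 × 5 = 80
y₂ = k / 87 = 80 / 87
= 0.92

0.92


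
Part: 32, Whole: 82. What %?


Percentage = (part / whole) × 100
= (32 / 82) × 100
≈ 39.02%

39.02%


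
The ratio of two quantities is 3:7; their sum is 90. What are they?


Let A = 3k, B = 7k.
3k + 7k = 90
10k = 90 → k = 90/10 = 9
A = 3×9 = 27, B = 7×9 = 63
= A = 27, B = 63

A = 27, B = 63


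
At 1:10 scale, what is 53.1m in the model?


Model size = real / scale
= 53.1 / 10
= 5.3100 m

5.3100 m


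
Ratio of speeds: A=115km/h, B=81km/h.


Ratio = 115:81
GCD = 1
Simplified = 115:81
Time ratio (same distance) = 81:115
Speed ratio = 115:81

115:81


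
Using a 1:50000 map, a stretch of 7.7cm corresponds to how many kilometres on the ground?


Real distance = map distance × scale
= 7.7cm × 50000
= 385000 cm = 3850.0 m
= 3.850 km

3.850 km


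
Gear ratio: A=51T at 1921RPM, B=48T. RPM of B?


Gear ratio = 51:48 = 17:16
RPM_B = RPM_A × (teeth_A / teeth_B)
= 1921 × (51/48)
= 2041.1 RPM

2041.1 RPM


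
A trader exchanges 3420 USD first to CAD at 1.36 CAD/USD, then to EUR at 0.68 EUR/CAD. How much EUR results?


Step 1: 3420 USD × 1.36 = 4651.20 CAD
Step 2: 4651.20 CAD × 0.68 = 3162.82 EUR
Implied rate USD→EUR = 1.36 × 0.68 = 0.9248
= 3162.82 EUR

3162.82 EUR


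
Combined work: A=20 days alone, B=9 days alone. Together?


Rate of A = 1/20 per day
Rate of B = 1/9 per day
Combined rate = 1/20 + 1/9 = 29/180 ≈ 0.1611 per day
Days = 1 / combined rate = 180/29
≈ 6.21 days

6.21 days


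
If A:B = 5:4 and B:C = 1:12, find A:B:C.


Match B: multiply A:B by 1 → 5:4
Multiply B:C by 4 → 4:48
Combined: 5:4:48
GCD = 1
= 5:4:48

5:4:48


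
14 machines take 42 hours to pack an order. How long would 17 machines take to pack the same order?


Inverse proportion: x × y = constant
k = 14 × 42 = 588
y₂ = k / 17 = 588 / 17
= 34.59

34.59


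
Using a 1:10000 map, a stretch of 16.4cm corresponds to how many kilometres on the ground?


Real distance = map distance × scale
= 16.4cm × 10000
= 164000 cm = 1640.0 m
= 1.640 km

1.640 km


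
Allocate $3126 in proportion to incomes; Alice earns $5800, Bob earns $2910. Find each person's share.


Total income = 5800 + 2910 = $8710
Alice: $3126 × 5800/8710 = $2081.61
Bob: $3126 × 2910/8710 = $1044.39
= Alice: $2081.61, Bob: $1044.39

Alice: $2081.61, Bob: $1044.39


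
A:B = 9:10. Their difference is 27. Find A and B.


Let A = 9k, B = 10k.
10k - 9k = 27
1k = 27 → k = 27/1 = 27
A = 9×27 = 243, B = 10×27 = 270
= A = 243, B = 270

A = 243, B = 270


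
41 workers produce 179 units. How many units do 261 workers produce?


Direct proportion: y/x = constant
k = 179/41 ≈ 4.3659
y₂ = k × 261 = 179 × 261 / 41 = 46719/41
≈ 1139.49

1139.49


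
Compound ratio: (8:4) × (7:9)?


Compound ratio = (8×7) : (4×9)
= 56:36
GCD = 4
= 14:9

14:9


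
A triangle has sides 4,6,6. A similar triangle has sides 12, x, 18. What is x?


Scale factor = 12/4 = 3
Missing side = 6 × 3
= 18.0

18.0


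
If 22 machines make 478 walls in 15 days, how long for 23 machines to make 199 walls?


Days ∝ work / workers, so d₂ = d₁ × (m₁/m₂) × (w₂/w₁)
Workers factor (inverse): 22/23 ≈ 0.9565
Work factor (direct): 199/478 ≈ 0.4163
d₂ = 15 × 22/23 × 199/478 = (15 × 22 × 199) / (23 × 478) = 65670/10994
≈ 5.97 days

5.97 days


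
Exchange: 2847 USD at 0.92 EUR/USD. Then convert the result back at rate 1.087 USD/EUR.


Amount × rate = 2847 × 0.92 = 2619.24 EUR
Round-trip: 2619.24 × 1.087 = 2847.11 USD
= 2619.24 EUR, then 2847.11 USD

2619.24 EUR, then 2847.11 USD


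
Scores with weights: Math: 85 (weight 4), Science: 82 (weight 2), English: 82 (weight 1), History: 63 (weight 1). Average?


Numerator = 85×4 + 82×2 + 82×1 + 63×1
= 340 + 164 + 82 + 63
= 649
Total weight = 8
Weighted avg = 649/8
= 81.13

81.13


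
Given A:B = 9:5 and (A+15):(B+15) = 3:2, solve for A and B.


Let A = 9k, B = 5k.
(9k + 15) / (5k + 15) = 3/2
Cross-multiply: 2(9k + 15) = 3(5k + 15)
18k + 30 = 15k + 45
18k - 15k = 45 - 30
3k = 15
k = 15/3 = 5
A = 9×5 = 45, B = 5×5 = 25
= A = 45, B = 25

A = 45, B = 25


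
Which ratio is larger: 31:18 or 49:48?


31/18 = 1.7222
49/48 = 1.0208
1.7222 > 1.0208, so 31:18 is greater
= 31:18

31:18


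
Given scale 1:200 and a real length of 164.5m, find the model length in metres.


Model size = real / scale
= 164.5 / 200
= 0.8225 m

0.8225 m


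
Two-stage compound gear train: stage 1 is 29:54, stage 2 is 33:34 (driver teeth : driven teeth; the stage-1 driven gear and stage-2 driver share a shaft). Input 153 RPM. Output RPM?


Stage 1: RPM_B = RPM_A × t_A/t_B = 153 × 29/54 = 4437/54 ≈ 82.17
B and C share a shaft → RPM_C = RPM_B
Stage 2: RPM_D = RPM_C × t_C/t_D = RPM_A × (t_A×t_C)/(t_B×t_D)
Overall ratio = (29×33)/(54×34) = 957/1836
RPM_D = 153 × 957/1836 = 146421/1836
= 79.75 RPM

79.75 RPM


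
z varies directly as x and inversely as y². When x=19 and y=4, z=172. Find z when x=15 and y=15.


z = k·x/y²
Solve for k using the known point: k = z·y²/x = 172×16/19 = 2752/19 ≈ 144.8421
Now evaluate at x=15, y=15:
z = k × 15 / 225 = (2752 × 15) / (19 × 225) = 41280/4275
≈ 9.6561

9.6561


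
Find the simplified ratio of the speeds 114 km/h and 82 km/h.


Ratio = 114:82
GCD = 2
Simplified = 57:41
Time ratio (same distance) = 41:57
Speed ratio = 57:41

57:41


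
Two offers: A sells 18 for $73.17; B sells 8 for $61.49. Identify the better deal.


Deal A: $73.17/18 = $4.0650/unit
Deal B: $61.49/8 = $7.6863/unit
A is cheaper per unit
= Deal A

Deal A


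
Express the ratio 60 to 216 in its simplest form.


GCD(60, 216) = 12
60/12 : 216/12
= 5:18

5:18


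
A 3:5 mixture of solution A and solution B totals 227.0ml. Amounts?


Total parts = 3 + 5 = 8
solution A: 227.0 × 3/8 = 85.1ml
solution B: 227.0 × 5/8 = 141.9ml
= 85.1ml and 141.9ml

85.1ml and 141.9ml


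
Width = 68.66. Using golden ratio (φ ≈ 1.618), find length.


φ = (1 + √5) / 2 ≈ 1.618
Length = width × φ = 68.66 × 1.618 = 111.09188
≈ 111.09

111.09


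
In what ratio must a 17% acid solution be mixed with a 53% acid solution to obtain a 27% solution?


Let x parts of 17% mix with y parts of 53%.
17x + 53y = 27(x + y)
17x + 53y = 27x + 27y
x(17 - 27) = y(27 - 53)
x/y = (53 - 27)/(27 - 17) = 26/10
Simplify: 13:5
= 13:5

13:5


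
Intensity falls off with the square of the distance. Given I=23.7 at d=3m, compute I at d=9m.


I₁d₁² = I₂d₂²
I₂ = I₁ × (d₁/d₂)²
= 23.7 × (3/9)²
= 23.7 × 9/81
= 213.3/81
≈ 2.6333

2.6333


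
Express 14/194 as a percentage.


Percentage = (part / whole) × 100
= (14 / 194) × 100
≈ 7.22%

7.22%


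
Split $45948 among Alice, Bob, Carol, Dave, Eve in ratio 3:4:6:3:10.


Total parts = 3 + 4 + 6 + 3 + 10 = 26
Alice: 45948 × 3/26 = 5301.69
Bob: 45948 × 4/26 = 7068.92
Carol: 45948 × 6/26 = 10603.38
Dave: 45948 × 3/26 = 5301.69
Eve: 45948 × 10/26 = 17672.31
= Alice: $5301.69, Bob: $7068.92, Carol: $10603.38, Dave: $5301.69, Eve: $17672.31

Alice: $5301.69, Bob: $7068.92, Carol: $10603.38, Dave: $5301.69, Eve: $17672.31


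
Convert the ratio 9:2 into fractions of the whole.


Total parts = 9 + 2 = 11
First part: 9/11 = 9/11
Second part: 2/11 = 2/11
= 9/11 and 2/11

9/11 and 2/11


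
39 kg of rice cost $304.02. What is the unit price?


Unit rate = total / quantity
= 304.02 / 39
= $7.80 per unit

$7.80 per unit


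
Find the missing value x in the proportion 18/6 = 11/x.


Cross multiply: 18 × x = 6 × 11
18x = 66
x = 66 / 18
= 3.67

3.67


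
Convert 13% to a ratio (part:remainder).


13% means 13 parts out of 100; remainder = 87
Part : remainder = 13:87
GCD = 1
= 13:87

13:87


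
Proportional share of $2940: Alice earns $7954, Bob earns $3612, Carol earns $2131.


Total income = 7954 + 3612 + 2131 = $13697
Alice: $2940 × 7954/13697 = $1707.29
Bob: $2940 × 3612/13697 = $775.30
Carol: $2940 × 2131/13697 = $457.41
= Alice: $1707.29, Bob: $775.30, Carol: $457.41

Alice: $1707.29, Bob: $775.30, Carol: $457.41


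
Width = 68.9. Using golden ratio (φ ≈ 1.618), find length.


φ = (1 + √5) / 2 ≈ 1.618
Length = width × φ = 68.9 × 1.618 = 111.4802
≈ 111.48

111.48


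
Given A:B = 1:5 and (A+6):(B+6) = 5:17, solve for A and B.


Let A = 1k, B = 5k.
(1k + 6) / (5k + 6) = 5/17
Cross-multiply: 17(1k + 6) = 5(5k + 6)
17k + 102 = 25k + 30
17k - 25k = 30 - 102
-8k = -72
k = -72/-8 = 9
A = 1×9 = 9, B = 5×9 = 45
= A = 9, B = 45

A = 9, B = 45


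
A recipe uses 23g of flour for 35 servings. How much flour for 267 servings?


Direct proportion: y/x = constant
k = 23/35 ≈ 0.6571
y₂ = k × 267 = 23 × 267 / 35 = 6141/35
≈ 175.46

175.46


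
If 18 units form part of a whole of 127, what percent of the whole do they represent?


Percentage = (part / whole) × 100
= (18 / 127) × 100
≈ 14.17%

14.17%


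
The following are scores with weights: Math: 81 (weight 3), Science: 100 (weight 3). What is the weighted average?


Numerator = 81×3 + 100×3
= 243 + 300
= 543
Total weight = 6
Weighted avg = 543/6
= 90.50

90.50


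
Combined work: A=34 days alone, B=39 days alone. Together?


Rate of A = 1/34 per day
Rate of B = 1/39 per day
Combined rate = 1/34 + 1/39 = 73/1326 ≈ 0.0551 per day
Days = 1 / combined rate = 1326/73
≈ 18.16 days

18.16 days


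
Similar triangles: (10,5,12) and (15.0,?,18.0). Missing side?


Scale factor = 15.0/10 = 1.5
Missing side = 5 × 1.5
= 7.5

7.5


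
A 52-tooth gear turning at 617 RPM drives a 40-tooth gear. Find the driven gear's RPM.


Gear ratio = 52:40 = 13:10
RPM_B = RPM_A × (teeth_A / teeth_B)
= 617 × (52/40)
= 802.1 RPM

802.1 RPM


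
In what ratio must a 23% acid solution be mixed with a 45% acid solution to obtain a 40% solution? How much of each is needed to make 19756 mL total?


Let x parts of 23% mix with y parts of 45%.
23x + 45y = 40(x + y)
23x + 45y = 40x + 40y
x(23 - 40) = y(40 - 45)
x/y = (45 - 40)/(40 - 23) = 5/17
Simplify: 5:17
Total parts = 22; one part = 19756/22 = 898.00 mL
23% solution: 5×898.00 = 4490.00 mL
45% solution: 17×898.00 = 15266.00 mL
= ratio 5:17; 4490.00 mL and 15266.00 mL

ratio 5:17; 4490.00 mL and 15266.00 mL


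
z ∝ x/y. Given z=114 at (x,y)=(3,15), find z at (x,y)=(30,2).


z = k·x/y
Solve for k using the known point: k = z·y/x = 114×15/3 = 1710/3 = 570.0000
Now evaluate at x=30, y=2:
z = k × 30 / 2 = (1710 × 30) / (3 × 2) = 51300/6
= 8550.0000

8550.0000


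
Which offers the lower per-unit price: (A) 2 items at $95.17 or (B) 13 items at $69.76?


Deal A: $95.17/2 = $47.5850/unit
Deal B: $69.76/13 = $5.3662/unit
B is cheaper per unit
= Deal B

Deal B


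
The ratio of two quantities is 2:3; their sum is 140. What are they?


Let A = 2k, B = 3k.
2k + 3k = 140
5k = 140 → k = 140/5 = 28
A = 2×28 = 56, B = 3×28 = 84
= A = 56, B = 84

A = 56, B = 84


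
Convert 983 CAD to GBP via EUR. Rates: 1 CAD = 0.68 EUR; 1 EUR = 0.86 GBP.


Step 1: 983 CAD × 0.68 = 668.44 EUR
Step 2: 668.44 EUR × 0.86 = 574.86 GBP
Implied rate CAD→GBP = 0.68 × 0.86 = 0.5848
= 574.86 GBP

574.86 GBP


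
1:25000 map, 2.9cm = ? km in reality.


Real distance = map distance × scale
= 2.9cm × 25000
= 72500 cm = 725.0 m
= 0.725 km

0.725 km


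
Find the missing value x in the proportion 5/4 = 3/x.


Cross multiply: 5 × x = 4 × 3
5x = 12
x = 12 / 5
= 2.40

2.40


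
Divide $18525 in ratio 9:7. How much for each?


Total parts = 9 + 7 = 16
Part 1: 18525 × 9/16 = 10420.31
Part 2: 18525 × 7/16 = 8104.69
= Part 1: $10420.31, Part 2: $8104.69

Part 1: $10420.31, Part 2: $8104.69


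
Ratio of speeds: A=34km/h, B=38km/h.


Ratio = 34:38
GCD = 2
Simplified = 17:19
Time ratio (same distance) = 19:17
Speed ratio = 17:19

17:19


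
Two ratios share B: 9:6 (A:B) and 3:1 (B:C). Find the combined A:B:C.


Match B: multiply A:B by 3 → 27:18
Multiply B:C by 6 → 18:6
Combined: 27:18:6
GCD = 3
= 9:6:2

9:6:2


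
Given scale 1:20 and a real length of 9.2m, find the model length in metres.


Model size = real / scale
= 9.2 / 20
= 0.4600 m

0.4600 m


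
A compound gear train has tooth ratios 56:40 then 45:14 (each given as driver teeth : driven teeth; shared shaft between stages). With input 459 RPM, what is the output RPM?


Stage 1: RPM_B = RPM_A × t_A/t_B = 459 × 56/40 = 25704/40 = 642.60
B and C share a shaft → RPM_C = RPM_B
Stage 2: RPM_D = RPM_C × t_C/t_D = RPM_A × (t_A×t_C)/(t_B×t_D)
Overall ratio = (56×45)/(40×14) = 2520/560
RPM_D = 459 × 2520/560 = 1156680/560
= 2065.50 RPM

2065.50 RPM


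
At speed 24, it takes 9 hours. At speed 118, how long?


Inverse proportion: x × y = constant
k = 24 × 9 = 216
y₂ = k / 118 = 216 / 118
= 1.83

1.83


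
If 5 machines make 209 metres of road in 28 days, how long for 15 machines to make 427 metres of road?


Days ∝ work / workers, so d₂ = d₁ × (m₁/m₂) × (w₂/w₁)
Workers factor (inverse): 5/15 ≈ 0.3333
Work factor (direct): 427/209 ≈ 2.0431
d₂ = 28 × 5/15 × 427/209 = (28 × 5 × 427) / (15 × 209) = 59780/3135
≈ 19.07 days

19.07 days


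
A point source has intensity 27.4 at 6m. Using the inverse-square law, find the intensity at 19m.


I₁d₁² = I₂d₂²
I₂ = I₁ × (d₁/d₂)²
= 27.4 × (6/19)²
= 27.4 × 36/361
= 986.4/361
≈ 2.7324

2.7324


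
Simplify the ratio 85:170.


GCD(85, 170) = 85
85/85 : 170/85
= 1:2

1:2


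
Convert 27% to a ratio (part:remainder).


27% means 27 parts out of 100; remainder = 73
Part : remainder = 27:73
GCD = 1
= 27:73

27:73


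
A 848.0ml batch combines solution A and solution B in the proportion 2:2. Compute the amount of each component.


Total parts = 2 + 2 = 4
solution A: 848.0 × 2/4 = 424.0ml
solution B: 848.0 × 2/4 = 424.0ml
= 424.0ml and 424.0ml

424.0ml and 424.0ml


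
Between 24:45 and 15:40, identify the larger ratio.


24/45 = 0.5333
15/40 = 0.3750
0.5333 > 0.3750, so 24:45 is greater
= 24:45

24:45


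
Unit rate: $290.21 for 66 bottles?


Unit rate = total / quantity
= 290.21 / 66
= $4.40 per unit

$4.40 per unit


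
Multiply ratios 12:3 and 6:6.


Compound ratio = (12×6) : (3×6)
= 72:18
GCD = 18
= 4:1

4:1


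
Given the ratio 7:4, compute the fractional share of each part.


Total parts = 7 + 4 = 11
First part: 7/11 = 7/11
Second part: 4/11 = 4/11
= 7/11 and 4/11

7/11 and 4/11


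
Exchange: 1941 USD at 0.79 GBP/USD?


Amount × rate = 1941 × 0.79
= 1533.39 GBP

1533.39 GBP


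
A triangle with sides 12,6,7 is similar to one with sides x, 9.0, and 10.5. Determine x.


Scale factor = 9.0/6 = 1.5
Missing side = 12 × 1.5
= 18.0

18.0


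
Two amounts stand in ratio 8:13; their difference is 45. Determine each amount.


Let A = 8k, B = 13k.
13k - 8k = 45
5k = 45 → k = 45/5 = 9
A = 8×9 = 72, B = 13×9 = 117
= A = 72, B = 117

A = 72, B = 117


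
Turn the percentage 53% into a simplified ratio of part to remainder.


53% means 53 parts out of 100; remainder = 47
Part : remainder = 53:47
GCD = 1
= 53:47

53:47


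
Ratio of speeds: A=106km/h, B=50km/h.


Ratio = 106:50
GCD = 2
Simplified = 53:25
Time ratio (same distance) = 25:53
Speed ratio = 53:25

53:25


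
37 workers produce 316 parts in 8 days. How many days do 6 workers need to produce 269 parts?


Days ∝ work / workers, so d₂ = d₁ × (m₁/m₂) × (w₂/w₁)
Workers factor (inverse): 37/6 ≈ 6.1667
Work factor (direct): 269/316 ≈ 0.8513
d₂ = 8 × 37/6 × 269/316 = (8 × 37 × 269) / (6 × 316) = 79624/1896
≈ 42.00 days

42.00 days


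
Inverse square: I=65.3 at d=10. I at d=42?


I₁d₁² = I₂d₂²
I₂ = I₁ × (d₁/d₂)²
= 65.3 × (10/42)²
= 65.3 × 100/1764
= 6530/1764
≈ 3.7018

3.7018


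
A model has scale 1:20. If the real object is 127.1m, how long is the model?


Model size = real / scale
= 127.1 / 20
= 6.3550 m

6.3550 m


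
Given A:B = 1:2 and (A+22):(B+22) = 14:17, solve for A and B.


Let A = 1k, B = 2k.
(1k + 22) / (2k + 22) = 14/17
Cross-multiply: 17(1k + 22) = 14(2k + 22)
17k + 374 = 28k + 308
17k - 28k = 308 - 374
-11k = -66
k = -66/-11 = 6
A = 1×6 = 6, B = 2×6 = 12
= A = 6, B = 12

A = 6, B = 12


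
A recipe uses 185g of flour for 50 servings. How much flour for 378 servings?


Direct proportion: y/x = constant
k = 185/50 = 3.7000
y₂ = k × 378 = 185 × 378 / 50 = 69930/50
= 1398.60

1398.60


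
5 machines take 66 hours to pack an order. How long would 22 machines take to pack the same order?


Inverse proportion: x × y = constant
k = 5 × 66 = 330
y₂ = k / 22 = 330 / 22
= 15.00

15.00


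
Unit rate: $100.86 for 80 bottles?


Unit rate = total / quantity
= 100.86 / 80
= $1.26 per unit

$1.26 per unit


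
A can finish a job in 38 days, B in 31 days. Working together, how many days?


Rate of A = 1/38 per day
Rate of B = 1/31 per day
Combined rate = 1/38 + 1/31 = 69/1178 ≈ 0.0586 per day
Days = 1 / combined rate = 1178/69
≈ 17.07 days

17.07 days


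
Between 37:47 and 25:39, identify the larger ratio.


37/47 = 0.7872
25/39 = 0.6410
0.7872 > 0.6410, so 37:47 is greater
= 37:47

37:47


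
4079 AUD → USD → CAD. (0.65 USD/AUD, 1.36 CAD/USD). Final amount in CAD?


Step 1: 4079 AUD × 0.65 = 2651.35 USD
Step 2: 2651.35 USD × 1.36 = 3605.84 CAD
Implied rate AUD→CAD = 0.65 × 1.36 = 0.8840
= 3605.84 CAD

3605.84 CAD


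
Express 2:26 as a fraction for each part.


Total parts = 2 + 26 = 28
First part: 2/28 = 1/14
Second part: 26/28 = 13/14
= 1/14 and 13/14

1/14 and 13/14


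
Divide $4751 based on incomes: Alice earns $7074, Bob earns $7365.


Total income = 7074 + 7365 = $14439
Alice: $4751 × 7074/14439 = $2327.62
Bob: $4751 × 7365/14439 = $2423.38
= Alice: $2327.62, Bob: $2423.38

Alice: $2327.62, Bob: $2423.38


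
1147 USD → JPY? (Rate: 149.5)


Amount × rate = 1147 × 149.5
= 171476.50 JPY

171476.50 JPY


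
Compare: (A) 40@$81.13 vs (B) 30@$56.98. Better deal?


Deal A: $81.13/40 = $2.0283/unit
Deal B: $56.98/30 = $1.8993/unit
B is cheaper per unit
= Deal B

Deal B


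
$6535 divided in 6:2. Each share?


Total parts = 6 + 2 = 8
Part 1: 6535 × 6/8 = 4901.25
Part 2: 6535 × 2/8 = 1633.75
= Part 1: $4901.25, Part 2: $1633.75

Part 1: $4901.25, Part 2: $1633.75


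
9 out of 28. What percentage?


Percentage = (part / whole) × 100
= (9 / 28) × 100
≈ 32.14%

32.14%


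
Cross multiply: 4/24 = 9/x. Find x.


Cross multiply: 4 × x = 24 × 9
4x = 216
x = 216 / 4
= 54.00

54.00


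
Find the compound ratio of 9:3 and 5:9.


Compound ratio = (9×5) : (3×9)
= 45:27
GCD = 9
= 5:3

5:3


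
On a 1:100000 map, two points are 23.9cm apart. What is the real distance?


Real distance = map distance × scale
= 23.9cm × 100000
= 2390000 cm = 23900.0 m
= 23.900 km

23.900 km


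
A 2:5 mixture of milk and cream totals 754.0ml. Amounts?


Total parts = 2 + 5 = 7
milk: 754.0 × 2/7 = 215.4ml
cream: 754.0 × 5/7 = 538.6ml
= 215.4ml and 538.6ml

215.4ml and 538.6ml


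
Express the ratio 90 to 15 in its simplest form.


GCD(90, 15) = 15
90/15 : 15/15
= 6:1

6:1


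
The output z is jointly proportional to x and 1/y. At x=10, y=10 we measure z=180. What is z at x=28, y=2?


z = k·x/y
Solve for k using the known point: k = z·y/x = 180×10/10 = 1800/10 = 180.0000
Now evaluate at x=28, y=2:
z = k × 28 / 2 = (1800 × 28) / (10 × 2) = 50400/20
= 2520.0000

2520.0000


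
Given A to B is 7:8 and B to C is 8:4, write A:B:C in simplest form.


Match B: multiply A:B by 8 → 56:64
Multiply B:C by 8 → 64:32
Combined: 56:64:32
GCD = 8
= 7:8:4

7:8:4


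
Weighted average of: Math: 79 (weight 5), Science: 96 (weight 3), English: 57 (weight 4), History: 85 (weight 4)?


Numerator = 79×5 + 96×3 + 57×4 + 85×4
= 395 + 288 + 228 + 340
= 1251
Total weight = 16
Weighted avg = 1251/16
= 78.19

78.19


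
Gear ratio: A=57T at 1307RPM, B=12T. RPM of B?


Gear ratio = 57:12 = 19:4
RPM_B = RPM_A × (teeth_A / teeth_B)
= 1307 × (57/12)
= 6208.3 RPM

6208.3 RPM


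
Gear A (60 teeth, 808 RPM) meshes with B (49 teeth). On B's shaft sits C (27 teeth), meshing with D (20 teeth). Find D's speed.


Stage 1: RPM_B = RPM_A × t_A/t_B = 808 × 60/49 = 48480/49 ≈ 989.39
B and C share a shaft → RPM_C = RPM_B
Stage 2: RPM_D = RPM_C × t_C/t_D = RPM_A × (t_A×t_C)/(t_B×t_D)
Overall ratio = (60×27)/(49×20) = 1620/980
RPM_D = 808 × 1620/980 = 1308960/980
≈ 1335.67 RPM

1335.67 RPM


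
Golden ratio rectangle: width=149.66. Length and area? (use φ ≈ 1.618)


φ = (1 + √5) / 2 ≈ 1.618
Length = width × φ = 149.66 × 1.618 = 242.14988
≈ 242.15
Area = width × length = 149.66 × 242.14988 = 36240.1510408 ≈ 36240.15
= Length: 242.15, Area: 36240.15

Length: 242.15, Area: 36240.15


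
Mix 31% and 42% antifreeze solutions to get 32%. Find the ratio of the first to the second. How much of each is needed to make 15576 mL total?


Let x parts of 31% mix with y parts of 42%.
31x + 42y = 32(x + y)
31x + 42y = 32x + 32y
x(31 - 32) = y(32 - 42)
x/y = (42 - 32)/(32 - 31) = 10/1
Simplify: 10:1
Total parts = 11; one part = 15576/11 = 1416.00 mL
31% solution: 10×1416.00 = 14160.00 mL
42% solution: 1×1416.00 = 1416.00 mL
= ratio 10:1; 14160.00 mL and 1416.00 mL

ratio 10:1; 14160.00 mL and 1416.00 mL


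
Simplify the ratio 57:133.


GCD(57, 133) = 19
57/19 : 133/19
= 3:7

3:7


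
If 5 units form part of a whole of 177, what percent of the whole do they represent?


Percentage = (part / whole) × 100
= (5 / 177) × 100
≈ 2.82%

2.82%


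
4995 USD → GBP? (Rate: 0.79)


Amount × rate = 4995 × 0.79
= 3946.05 GBP

3946.05 GBP


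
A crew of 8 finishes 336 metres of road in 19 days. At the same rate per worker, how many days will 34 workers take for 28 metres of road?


Days ∝ work / workers, so d₂ = d₁ × (m₁/m₂) × (w₂/w₁)
Workers factor (inverse): 8/34 ≈ 0.2353
Work factor (direct): 28/336 ≈ 0.0833
d₂ = 19 × 8/34 × 28/336 = (19 × 8 × 28) / (34 × 336) = 4256/11424
≈ 0.37 days

0.37 days


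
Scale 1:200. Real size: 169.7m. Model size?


Model size = real / scale
= 169.7 / 200
= 0.8485 m

0.8485 m


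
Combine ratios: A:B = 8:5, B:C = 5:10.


Match B: multiply A:B by 5 → 40:25
Multiply B:C by 5 → 25:50
Combined: 40:25:50
GCD = 5
= 8:5:10

8:5:10


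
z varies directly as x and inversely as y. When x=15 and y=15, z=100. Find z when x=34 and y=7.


z = k·x/y
Solve for k using the known point: k = z·y/x = 100×15/15 = 1500/15 = 100.0000
Now evaluate at x=34, y=7:
z = k × 34 / 7 = (1500 × 34) / (15 × 7) = 51000/105
≈ 485.7143

485.7143


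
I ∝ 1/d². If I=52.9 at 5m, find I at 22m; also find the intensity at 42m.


I₁d₁² = I₂d₂²
I at 22m = 52.9 × (5/22)² = 52.9 × 25/484 = 1322.5/484 ≈ 2.7324
I at 42m = 52.9 × (5/42)² = 52.9 × 25/1764 = 1322.5/1764 ≈ 0.7497
= 2.7324 and 0.7497

2.7324 and 0.7497


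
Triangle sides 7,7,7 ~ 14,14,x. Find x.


Scale factor = 14/7 = 2
Missing side = 7 × 2
= 14.0

14.0


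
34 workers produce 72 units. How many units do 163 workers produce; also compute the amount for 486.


Direct proportion: y/x = constant
k = 72/34 ≈ 2.1176
y at x=163: k × 163 = 72 × 163 / 34 = 11736/34 ≈ 345.18
y at x=486: k × 486 = 72 × 486 / 34 = 34992/34 ≈ 1029.18
= 345.18 and 1029.18

345.18 and 1029.18


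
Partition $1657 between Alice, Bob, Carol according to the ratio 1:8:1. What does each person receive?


Total parts = 1 + 8 + 1 = 10
Alice: 1657 × 1/10 = 165.70
Bob: 1657 × 8/10 = 1325.60
Carol: 1657 × 1/10 = 165.70
= Alice: $165.70, Bob: $1325.60, Carol: $165.70

Alice: $165.70, Bob: $1325.60, Carol: $165.70


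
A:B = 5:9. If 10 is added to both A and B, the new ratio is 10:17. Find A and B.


Let A = 5k, B = 9k.
(5k + 10) / (9k + 10) = 10/17
Cross-multiply: 17(5k + 10) = 10(9k + 10)
85k + 170 = 90k + 100
85k - 90k = 100 - 170
-5k = -70
k = -70/-5 = 14
A = 5×14 = 70, B = 9×14 = 126
= A = 70, B = 126

A = 70, B = 126


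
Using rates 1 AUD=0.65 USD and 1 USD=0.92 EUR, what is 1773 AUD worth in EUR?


Step 1: 1773 AUD × 0.65 = 1152.45 USD
Step 2: 1152.45 USD × 0.92 = 1060.25 EUR
Implied rate AUD→EUR = 0.65 × 0.92 = 0.5980
= 1060.25 EUR

1060.25 EUR


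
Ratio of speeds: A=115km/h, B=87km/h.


Ratio = 115:87
GCD = 1
Simplified = 115:87
Time ratio (same distance) = 87:115
Speed ratio = 115:87

115:87


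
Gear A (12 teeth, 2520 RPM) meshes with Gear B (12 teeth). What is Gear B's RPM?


Gear ratio = 12:12 = 1:1
RPM_B = RPM_A × (teeth_A / teeth_B)
= 2520 × (12/12)
= 2520.0 RPM

2520.0 RPM


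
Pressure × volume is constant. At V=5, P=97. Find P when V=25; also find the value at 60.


Inverse proportion: x × y = constant
k = 5 × 97 = 485
At x=25: k/25 = 19.40
At x=60: k/60 = 8.08
= 19.40 and 8.08

19.40 and 8.08


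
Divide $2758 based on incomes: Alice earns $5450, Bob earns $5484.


Total income = 5450 + 5484 = $10934
Alice: $2758 × 5450/10934 = $1374.71
Bob: $2758 × 5484/10934 = $1383.29
= Alice: $1374.71, Bob: $1383.29

Alice: $1374.71, Bob: $1383.29
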